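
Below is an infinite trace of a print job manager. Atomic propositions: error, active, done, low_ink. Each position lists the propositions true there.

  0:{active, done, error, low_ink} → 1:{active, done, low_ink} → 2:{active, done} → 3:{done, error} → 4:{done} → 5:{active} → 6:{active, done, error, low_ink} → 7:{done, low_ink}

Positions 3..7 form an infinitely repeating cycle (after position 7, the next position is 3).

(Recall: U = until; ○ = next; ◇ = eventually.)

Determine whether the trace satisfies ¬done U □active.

Walking from position 0: at position 0, □active has not yet held and ¬done fails, so ¬done U □active is false.

Violated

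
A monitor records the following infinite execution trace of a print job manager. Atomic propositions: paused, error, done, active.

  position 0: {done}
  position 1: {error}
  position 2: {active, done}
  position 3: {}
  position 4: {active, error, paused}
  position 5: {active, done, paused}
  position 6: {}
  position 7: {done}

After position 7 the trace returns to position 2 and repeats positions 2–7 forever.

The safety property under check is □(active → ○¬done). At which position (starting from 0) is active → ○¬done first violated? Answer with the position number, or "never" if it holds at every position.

4

Check active → ○¬done at each position in order: 0 ✓, 1 ✓, 2 ✓, 3 ✓.
At position 4 the labels are {active, error, paused} and the next position 5 has {active, done, paused}, so active → ○¬done is false there. This is the first violation.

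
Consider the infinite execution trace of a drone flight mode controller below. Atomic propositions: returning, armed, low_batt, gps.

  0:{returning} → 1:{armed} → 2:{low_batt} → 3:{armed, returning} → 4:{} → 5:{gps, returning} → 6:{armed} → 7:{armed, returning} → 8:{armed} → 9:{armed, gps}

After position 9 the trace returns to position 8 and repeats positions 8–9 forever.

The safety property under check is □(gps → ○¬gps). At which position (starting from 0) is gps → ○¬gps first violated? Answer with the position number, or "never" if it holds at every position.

gps → ○¬gps holds at every position 0..9, and those are all the positions the trace ever visits, so the invariant □(gps → ○¬gps) is never violated.

never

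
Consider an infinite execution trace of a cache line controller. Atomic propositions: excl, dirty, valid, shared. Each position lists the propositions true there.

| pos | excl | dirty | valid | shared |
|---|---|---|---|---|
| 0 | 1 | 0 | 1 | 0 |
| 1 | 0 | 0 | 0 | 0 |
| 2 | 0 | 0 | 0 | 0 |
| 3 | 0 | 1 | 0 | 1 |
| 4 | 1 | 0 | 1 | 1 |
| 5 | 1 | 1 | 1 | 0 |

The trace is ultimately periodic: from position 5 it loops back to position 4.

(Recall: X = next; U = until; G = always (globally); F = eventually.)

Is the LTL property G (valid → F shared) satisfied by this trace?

valid → F shared holds at every position 0..5, and those are all positions ever visited, so G (valid → F shared) holds.
Positions where valid holds: 0, 4, 5.
Check F shared at each: 0→ok, 4→ok, 5→ok.

Yes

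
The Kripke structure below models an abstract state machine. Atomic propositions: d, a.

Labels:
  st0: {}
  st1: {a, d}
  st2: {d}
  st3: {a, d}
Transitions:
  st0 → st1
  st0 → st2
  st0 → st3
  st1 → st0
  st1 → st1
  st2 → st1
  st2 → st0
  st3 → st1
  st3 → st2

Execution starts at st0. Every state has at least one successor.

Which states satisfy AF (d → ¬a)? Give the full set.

States satisfying d → ¬a: {st0, st2}.
States satisfying AF (d → ¬a): {st0, st2}.

{st0, st2}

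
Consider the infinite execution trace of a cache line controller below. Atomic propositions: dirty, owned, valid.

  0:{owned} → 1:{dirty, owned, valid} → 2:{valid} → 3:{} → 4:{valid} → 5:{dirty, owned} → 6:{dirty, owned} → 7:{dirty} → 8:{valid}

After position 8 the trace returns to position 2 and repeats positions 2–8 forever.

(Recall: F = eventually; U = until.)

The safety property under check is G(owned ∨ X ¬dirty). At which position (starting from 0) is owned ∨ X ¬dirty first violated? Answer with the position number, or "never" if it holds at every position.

Check owned ∨ X ¬dirty at each position in order: 0 ✓, 1 ✓, 2 ✓, 3 ✓.
At position 4 the labels are {valid} and the next position 5 has {dirty, owned}, so owned ∨ X ¬dirty is false there. This is the first violation.

4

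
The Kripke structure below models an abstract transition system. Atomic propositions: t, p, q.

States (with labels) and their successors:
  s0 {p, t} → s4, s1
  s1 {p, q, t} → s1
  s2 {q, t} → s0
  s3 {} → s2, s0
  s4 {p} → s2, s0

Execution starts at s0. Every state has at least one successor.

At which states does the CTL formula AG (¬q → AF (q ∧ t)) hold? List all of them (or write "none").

{s1}

States satisfying ¬q → AF (q ∧ t): {s1, s2}.
States satisfying AG (¬q → AF (q ∧ t)): {s1}.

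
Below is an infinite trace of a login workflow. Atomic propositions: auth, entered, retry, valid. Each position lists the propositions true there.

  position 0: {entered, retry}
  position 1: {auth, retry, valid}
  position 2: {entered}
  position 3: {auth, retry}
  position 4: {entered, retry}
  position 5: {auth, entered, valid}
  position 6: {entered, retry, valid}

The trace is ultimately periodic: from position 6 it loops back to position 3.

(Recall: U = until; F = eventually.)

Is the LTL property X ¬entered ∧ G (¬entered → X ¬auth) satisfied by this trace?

The position after 0 is 1; ¬entered is true there.
¬entered → X ¬auth holds at every position 0..6, and those are all positions ever visited, so G (¬entered → X ¬auth) holds.
Positions where ¬entered holds: 1, 3.
Check X ¬auth at each: 1→ok, 3→ok.
At position 0: X ¬entered is true; G (¬entered → X ¬auth) is true; so X ¬entered ∧ G (¬entered → X ¬auth) is true.

Satisfied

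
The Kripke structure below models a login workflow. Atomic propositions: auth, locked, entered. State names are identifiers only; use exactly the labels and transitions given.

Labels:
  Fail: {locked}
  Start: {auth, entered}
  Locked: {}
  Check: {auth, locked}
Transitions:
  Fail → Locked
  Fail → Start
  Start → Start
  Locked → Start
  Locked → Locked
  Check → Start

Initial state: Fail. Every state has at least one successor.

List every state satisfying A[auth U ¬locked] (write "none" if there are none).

States satisfying auth: {Start, Check}.
States satisfying ¬locked: {Start, Locked}.
States satisfying A[auth U ¬locked]: {Start, Locked, Check}.

{Start, Locked, Check}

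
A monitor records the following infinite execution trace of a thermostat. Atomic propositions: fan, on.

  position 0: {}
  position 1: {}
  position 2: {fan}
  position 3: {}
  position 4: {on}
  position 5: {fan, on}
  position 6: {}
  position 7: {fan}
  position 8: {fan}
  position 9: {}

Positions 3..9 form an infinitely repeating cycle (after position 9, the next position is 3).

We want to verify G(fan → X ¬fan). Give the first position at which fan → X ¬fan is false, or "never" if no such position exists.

Check fan → X ¬fan at each position in order: 0 ✓, 1 ✓, 2 ✓, 3 ✓, 4 ✓, 5 ✓, 6 ✓.
At position 7 the labels are {fan} and the next position 8 has {fan}, so fan → X ¬fan is false there. This is the first violation.

7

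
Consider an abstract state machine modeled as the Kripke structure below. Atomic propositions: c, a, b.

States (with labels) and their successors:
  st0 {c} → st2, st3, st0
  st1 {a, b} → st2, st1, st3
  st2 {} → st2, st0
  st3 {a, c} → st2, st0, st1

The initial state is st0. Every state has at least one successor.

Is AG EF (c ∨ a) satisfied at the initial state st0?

States satisfying EF (c ∨ a): {st0, st1, st2, st3}.
States satisfying AG EF (c ∨ a): {st0, st1, st2, st3}.
Every state reachable from st0 satisfies EF (c ∨ a).
st0 ∈ Sat(AG EF (c ∨ a)).

Holds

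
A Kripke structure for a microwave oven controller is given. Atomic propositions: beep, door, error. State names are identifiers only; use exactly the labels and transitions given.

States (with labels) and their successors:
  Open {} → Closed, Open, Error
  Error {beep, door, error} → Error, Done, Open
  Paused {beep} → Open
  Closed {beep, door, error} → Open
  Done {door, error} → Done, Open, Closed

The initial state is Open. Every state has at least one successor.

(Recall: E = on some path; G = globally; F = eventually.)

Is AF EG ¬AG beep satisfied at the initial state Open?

Satisfied

States satisfying EG ¬AG beep: {Open, Error, Paused, Closed, Done}.
States satisfying AF EG ¬AG beep: {Open, Error, Paused, Closed, Done}.
Open ∈ Sat(AF EG ¬AG beep).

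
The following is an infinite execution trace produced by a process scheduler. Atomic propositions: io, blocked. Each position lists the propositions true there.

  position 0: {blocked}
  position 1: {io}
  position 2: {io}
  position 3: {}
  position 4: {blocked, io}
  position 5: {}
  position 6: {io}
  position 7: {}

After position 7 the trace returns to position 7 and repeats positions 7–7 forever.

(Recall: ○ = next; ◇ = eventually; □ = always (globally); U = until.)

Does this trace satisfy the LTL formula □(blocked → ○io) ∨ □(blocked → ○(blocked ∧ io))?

blocked → ○io must hold at every position from 0 onward. It fails at position 4, so □(blocked → ○io) is false.
Positions where blocked holds: 0, 4.
Check ○io at each: 0→ok, 4→fails.
blocked → ○(blocked ∧ io) must hold at every position from 0 onward. It fails at position 0, so □(blocked → ○(blocked ∧ io)) is false.
Positions where blocked holds: 0, 4.
Check ○(blocked ∧ io) at each: 0→fails, 4→fails.
At position 0: □(blocked → ○io) is false; □(blocked → ○(blocked ∧ io)) is false; so □(blocked → ○io) ∨ □(blocked → ○(blocked ∧ io)) is false.

Violated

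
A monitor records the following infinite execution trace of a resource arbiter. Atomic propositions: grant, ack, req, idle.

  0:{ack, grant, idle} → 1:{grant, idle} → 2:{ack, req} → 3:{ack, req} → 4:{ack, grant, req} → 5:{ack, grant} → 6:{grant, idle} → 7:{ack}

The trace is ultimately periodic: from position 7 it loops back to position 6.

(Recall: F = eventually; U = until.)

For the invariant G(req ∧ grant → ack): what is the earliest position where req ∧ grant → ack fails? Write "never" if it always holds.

never

req ∧ grant → ack holds at every position 0..7, and those are all the positions the trace ever visits, so the invariant G(req ∧ grant → ack) is never violated.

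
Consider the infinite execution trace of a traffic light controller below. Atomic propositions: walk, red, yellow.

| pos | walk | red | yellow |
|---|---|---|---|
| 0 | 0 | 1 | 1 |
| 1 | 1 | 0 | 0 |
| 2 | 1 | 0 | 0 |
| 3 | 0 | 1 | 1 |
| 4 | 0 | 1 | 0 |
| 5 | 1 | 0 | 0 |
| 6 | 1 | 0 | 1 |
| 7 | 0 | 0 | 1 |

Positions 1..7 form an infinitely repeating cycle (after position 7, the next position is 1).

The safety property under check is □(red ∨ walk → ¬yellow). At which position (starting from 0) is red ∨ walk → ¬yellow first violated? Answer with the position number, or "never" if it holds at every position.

0

At position 0 the labels are {red, yellow}, so red ∨ walk → ¬yellow is false there. This is the first violation.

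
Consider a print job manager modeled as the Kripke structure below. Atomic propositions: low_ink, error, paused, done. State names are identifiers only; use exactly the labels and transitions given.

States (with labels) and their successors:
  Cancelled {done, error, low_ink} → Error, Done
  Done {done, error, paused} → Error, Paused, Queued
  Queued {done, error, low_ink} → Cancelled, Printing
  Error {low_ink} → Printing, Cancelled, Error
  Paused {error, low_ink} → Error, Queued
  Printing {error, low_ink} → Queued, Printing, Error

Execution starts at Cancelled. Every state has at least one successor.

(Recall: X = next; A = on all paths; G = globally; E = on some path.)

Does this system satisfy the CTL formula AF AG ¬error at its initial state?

No

States satisfying AG ¬error: ∅.
States satisfying AF AG ¬error: ∅.
There is a path from Cancelled along which AG ¬error never holds.
Cancelled ∉ Sat(AF AG ¬error).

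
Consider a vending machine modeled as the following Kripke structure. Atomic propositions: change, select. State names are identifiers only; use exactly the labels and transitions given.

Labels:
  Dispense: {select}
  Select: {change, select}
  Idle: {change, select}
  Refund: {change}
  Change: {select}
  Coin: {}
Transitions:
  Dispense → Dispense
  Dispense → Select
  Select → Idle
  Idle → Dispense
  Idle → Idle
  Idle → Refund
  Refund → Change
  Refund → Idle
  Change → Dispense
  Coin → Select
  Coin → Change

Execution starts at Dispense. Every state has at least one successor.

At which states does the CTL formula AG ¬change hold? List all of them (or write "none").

none

States satisfying ¬change: {Dispense, Change, Coin}.
States satisfying AG ¬change: ∅.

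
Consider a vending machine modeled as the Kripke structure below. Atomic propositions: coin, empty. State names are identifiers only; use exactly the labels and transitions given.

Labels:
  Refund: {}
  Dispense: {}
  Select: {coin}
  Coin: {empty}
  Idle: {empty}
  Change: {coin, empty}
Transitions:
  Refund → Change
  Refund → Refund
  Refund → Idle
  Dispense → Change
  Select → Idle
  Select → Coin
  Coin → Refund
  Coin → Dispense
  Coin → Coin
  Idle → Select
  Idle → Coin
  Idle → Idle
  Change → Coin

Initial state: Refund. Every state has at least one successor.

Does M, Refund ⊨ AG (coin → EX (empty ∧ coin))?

No

States satisfying coin → EX (empty ∧ coin): {Refund, Dispense, Coin, Idle}.
States satisfying AG (coin → EX (empty ∧ coin)): ∅.
Change is reachable from Refund and violates coin → EX (empty ∧ coin), so AG fails at Refund.
Refund ∉ Sat(AG (coin → EX (empty ∧ coin))).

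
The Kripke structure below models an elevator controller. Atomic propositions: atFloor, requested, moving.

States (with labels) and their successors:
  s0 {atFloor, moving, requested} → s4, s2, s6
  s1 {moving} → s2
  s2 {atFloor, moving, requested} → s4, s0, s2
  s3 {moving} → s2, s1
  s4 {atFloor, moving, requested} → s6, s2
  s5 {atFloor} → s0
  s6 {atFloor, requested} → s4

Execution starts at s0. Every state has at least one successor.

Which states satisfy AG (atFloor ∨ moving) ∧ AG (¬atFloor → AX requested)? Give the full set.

States satisfying atFloor ∨ moving: {s0, s1, s2, s3, s4, s5, s6}.
States satisfying AG (atFloor ∨ moving): {s0, s1, s2, s3, s4, s5, s6}.
States satisfying ¬atFloor → AX requested: {s0, s1, s2, s4, s5, s6}.
States satisfying AG (¬atFloor → AX requested): {s0, s1, s2, s4, s5, s6}.
States satisfying AG (atFloor ∨ moving) ∧ AG (¬atFloor → AX requested): {s0, s1, s2, s4, s5, s6}.

{s0, s1, s2, s4, s5, s6}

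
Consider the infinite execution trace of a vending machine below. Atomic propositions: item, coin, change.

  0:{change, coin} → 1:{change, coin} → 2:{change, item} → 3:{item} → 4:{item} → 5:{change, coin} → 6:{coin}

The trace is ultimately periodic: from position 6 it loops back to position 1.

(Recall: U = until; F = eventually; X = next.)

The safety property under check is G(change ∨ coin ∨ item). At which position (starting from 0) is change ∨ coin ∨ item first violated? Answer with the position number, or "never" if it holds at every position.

change ∨ coin ∨ item holds at every position 0..6, and those are all the positions the trace ever visits, so the invariant G(change ∨ coin ∨ item) is never violated.

never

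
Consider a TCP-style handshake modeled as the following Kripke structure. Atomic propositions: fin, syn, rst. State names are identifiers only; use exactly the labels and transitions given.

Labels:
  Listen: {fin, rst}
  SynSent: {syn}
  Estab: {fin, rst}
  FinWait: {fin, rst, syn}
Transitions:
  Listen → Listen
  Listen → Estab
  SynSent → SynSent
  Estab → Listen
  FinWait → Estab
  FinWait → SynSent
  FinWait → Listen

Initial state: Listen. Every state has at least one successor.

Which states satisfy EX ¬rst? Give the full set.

States satisfying ¬rst: {SynSent}.
States satisfying EX ¬rst: {SynSent, FinWait}.

{SynSent, FinWait}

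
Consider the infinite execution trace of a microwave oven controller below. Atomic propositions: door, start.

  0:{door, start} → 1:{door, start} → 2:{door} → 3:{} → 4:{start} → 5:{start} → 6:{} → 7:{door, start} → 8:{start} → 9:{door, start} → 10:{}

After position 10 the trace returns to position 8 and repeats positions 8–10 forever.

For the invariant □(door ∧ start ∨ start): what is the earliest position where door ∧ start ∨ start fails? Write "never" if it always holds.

2

Check door ∧ start ∨ start at each position in order: 0 ✓, 1 ✓.
At position 2 the labels are {door}, so door ∧ start ∨ start is false there. This is the first violation.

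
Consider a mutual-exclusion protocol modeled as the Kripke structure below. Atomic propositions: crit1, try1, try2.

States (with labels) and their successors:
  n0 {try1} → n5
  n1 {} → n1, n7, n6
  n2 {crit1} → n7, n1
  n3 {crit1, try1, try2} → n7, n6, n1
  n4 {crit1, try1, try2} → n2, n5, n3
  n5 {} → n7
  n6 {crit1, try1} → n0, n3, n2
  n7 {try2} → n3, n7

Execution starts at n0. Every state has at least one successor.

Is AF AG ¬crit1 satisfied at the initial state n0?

Does not hold

States satisfying AG ¬crit1: ∅.
States satisfying AF AG ¬crit1: ∅.
There is a path from n0 along which AG ¬crit1 never holds.
n0 ∉ Sat(AF AG ¬crit1).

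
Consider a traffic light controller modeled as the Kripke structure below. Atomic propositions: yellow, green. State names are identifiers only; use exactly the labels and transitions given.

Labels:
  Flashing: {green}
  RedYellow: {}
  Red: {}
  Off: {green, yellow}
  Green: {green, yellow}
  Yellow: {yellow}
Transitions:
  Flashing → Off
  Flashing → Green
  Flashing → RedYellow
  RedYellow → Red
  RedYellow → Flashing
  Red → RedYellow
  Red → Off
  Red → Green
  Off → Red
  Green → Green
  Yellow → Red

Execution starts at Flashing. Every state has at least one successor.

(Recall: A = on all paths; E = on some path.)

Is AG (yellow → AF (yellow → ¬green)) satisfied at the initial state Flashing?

States satisfying yellow → AF (yellow → ¬green): {Flashing, RedYellow, Red, Off, Yellow}.
States satisfying AG (yellow → AF (yellow → ¬green)): ∅.
Green is reachable from Flashing and violates yellow → AF (yellow → ¬green), so AG fails at Flashing.
Flashing ∉ Sat(AG (yellow → AF (yellow → ¬green))).

No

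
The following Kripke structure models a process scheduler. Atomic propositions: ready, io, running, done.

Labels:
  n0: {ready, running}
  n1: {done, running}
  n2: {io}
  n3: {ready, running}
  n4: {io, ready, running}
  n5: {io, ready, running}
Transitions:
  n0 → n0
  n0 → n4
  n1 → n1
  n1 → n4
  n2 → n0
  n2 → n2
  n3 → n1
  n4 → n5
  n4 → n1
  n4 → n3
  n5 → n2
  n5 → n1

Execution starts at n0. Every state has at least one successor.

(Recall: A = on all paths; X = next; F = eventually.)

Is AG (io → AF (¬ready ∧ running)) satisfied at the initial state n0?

States satisfying io → AF (¬ready ∧ running): {n0, n1, n3}.
States satisfying AG (io → AF (¬ready ∧ running)): ∅.
n2 is reachable from n0 and violates io → AF (¬ready ∧ running), so AG fails at n0.
n0 ∉ Sat(AG (io → AF (¬ready ∧ running))).

Does not hold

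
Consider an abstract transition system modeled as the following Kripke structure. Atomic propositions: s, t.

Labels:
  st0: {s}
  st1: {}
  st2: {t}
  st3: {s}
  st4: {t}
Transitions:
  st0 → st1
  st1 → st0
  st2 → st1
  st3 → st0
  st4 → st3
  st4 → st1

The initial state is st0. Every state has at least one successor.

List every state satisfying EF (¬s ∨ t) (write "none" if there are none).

States satisfying ¬s ∨ t: {st1, st2, st4}.
States satisfying EF (¬s ∨ t): {st0, st1, st2, st3, st4}.

{st0, st1, st2, st3, st4}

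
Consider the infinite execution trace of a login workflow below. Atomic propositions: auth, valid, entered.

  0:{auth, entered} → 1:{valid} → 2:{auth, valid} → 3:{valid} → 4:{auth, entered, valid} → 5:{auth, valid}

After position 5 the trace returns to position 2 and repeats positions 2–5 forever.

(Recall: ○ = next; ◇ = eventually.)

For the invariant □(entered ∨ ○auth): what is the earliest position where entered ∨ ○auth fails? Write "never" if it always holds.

2

Check entered ∨ ○auth at each position in order: 0 ✓, 1 ✓.
At position 2 the labels are {auth, valid} and the next position 3 has {valid}, so entered ∨ ○auth is false there. This is the first violation.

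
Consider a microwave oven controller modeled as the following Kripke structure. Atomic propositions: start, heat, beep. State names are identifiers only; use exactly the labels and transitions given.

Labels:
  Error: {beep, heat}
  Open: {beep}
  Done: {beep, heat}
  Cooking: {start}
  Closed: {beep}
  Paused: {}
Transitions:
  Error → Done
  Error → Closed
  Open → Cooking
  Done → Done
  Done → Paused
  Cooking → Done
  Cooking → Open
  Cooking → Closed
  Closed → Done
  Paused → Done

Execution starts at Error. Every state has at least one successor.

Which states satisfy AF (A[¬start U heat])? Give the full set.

States satisfying A[¬start U heat]: {Error, Done, Closed, Paused}.
States satisfying AF (A[¬start U heat]): {Error, Done, Closed, Paused}.

{Error, Done, Closed, Paused}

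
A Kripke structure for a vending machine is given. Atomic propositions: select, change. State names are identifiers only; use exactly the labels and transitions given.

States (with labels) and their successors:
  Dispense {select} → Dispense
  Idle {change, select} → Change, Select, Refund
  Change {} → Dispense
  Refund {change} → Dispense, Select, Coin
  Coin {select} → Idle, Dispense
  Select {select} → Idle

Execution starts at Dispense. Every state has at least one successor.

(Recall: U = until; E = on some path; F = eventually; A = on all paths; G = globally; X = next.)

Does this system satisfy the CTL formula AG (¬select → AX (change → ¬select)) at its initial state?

Yes

States satisfying ¬select → AX (change → ¬select): {Dispense, Idle, Change, Refund, Coin, Select}.
States satisfying AG (¬select → AX (change → ¬select)): {Dispense, Idle, Change, Refund, Coin, Select}.
Every state reachable from Dispense satisfies ¬select → AX (change → ¬select).
Dispense ∈ Sat(AG (¬select → AX (change → ¬select))).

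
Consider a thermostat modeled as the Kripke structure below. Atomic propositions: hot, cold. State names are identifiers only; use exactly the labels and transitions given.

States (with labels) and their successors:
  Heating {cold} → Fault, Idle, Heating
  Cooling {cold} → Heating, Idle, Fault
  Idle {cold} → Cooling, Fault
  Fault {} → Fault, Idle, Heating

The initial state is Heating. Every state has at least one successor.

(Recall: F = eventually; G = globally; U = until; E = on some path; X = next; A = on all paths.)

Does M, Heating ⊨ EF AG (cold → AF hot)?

States satisfying AG (cold → AF hot): ∅.
States satisfying EF AG (cold → AF hot): ∅.
No suitable path/successor from Heating witnesses the formula.
Heating ∉ Sat(EF AG (cold → AF hot)).

Does not hold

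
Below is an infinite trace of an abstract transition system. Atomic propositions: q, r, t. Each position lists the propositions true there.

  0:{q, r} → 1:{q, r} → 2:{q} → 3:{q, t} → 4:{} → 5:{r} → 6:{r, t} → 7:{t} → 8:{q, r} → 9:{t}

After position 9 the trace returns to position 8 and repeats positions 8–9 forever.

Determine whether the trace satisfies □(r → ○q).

No

r → ○q must hold at every position from 0 onward. It fails at position 5, so □(r → ○q) is false.
Positions where r holds: 0, 1, 5, 6, 8.
Check ○q at each: 0→ok, 1→ok, 5→fails, 6→fails, 8→fails.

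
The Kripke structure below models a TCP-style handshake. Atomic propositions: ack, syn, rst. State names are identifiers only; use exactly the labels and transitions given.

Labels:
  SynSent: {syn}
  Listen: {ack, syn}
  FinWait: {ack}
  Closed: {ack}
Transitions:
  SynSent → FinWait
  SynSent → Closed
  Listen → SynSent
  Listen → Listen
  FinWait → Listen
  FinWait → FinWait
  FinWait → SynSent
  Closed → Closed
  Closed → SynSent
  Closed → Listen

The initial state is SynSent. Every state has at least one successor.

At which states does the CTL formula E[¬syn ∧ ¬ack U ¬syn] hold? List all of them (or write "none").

{FinWait, Closed}

States satisfying ¬syn ∧ ¬ack: ∅.
States satisfying ¬syn: {FinWait, Closed}.
States satisfying E[¬syn ∧ ¬ack U ¬syn]: {FinWait, Closed}.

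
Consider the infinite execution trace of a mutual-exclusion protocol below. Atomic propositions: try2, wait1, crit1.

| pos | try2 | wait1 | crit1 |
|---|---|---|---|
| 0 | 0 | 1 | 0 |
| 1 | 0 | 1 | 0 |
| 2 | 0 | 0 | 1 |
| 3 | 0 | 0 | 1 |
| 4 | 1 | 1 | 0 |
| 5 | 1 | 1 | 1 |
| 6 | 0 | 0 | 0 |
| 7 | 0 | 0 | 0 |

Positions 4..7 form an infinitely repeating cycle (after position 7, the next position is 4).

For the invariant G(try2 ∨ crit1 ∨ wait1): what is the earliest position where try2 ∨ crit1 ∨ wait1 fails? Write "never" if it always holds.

6

Check try2 ∨ crit1 ∨ wait1 at each position in order: 0 ✓, 1 ✓, 2 ✓, 3 ✓, 4 ✓, 5 ✓.
At position 6 the labels are {}, so try2 ∨ crit1 ∨ wait1 is false there. This is the first violation.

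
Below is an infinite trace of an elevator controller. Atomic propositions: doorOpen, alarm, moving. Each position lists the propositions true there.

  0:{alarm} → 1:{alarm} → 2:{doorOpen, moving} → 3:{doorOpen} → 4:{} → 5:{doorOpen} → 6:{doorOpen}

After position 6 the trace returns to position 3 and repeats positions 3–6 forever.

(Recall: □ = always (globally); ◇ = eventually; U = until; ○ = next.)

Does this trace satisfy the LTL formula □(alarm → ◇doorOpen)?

Satisfied

alarm → ◇doorOpen holds at every position 0..6, and those are all positions ever visited, so □(alarm → ◇doorOpen) holds.
Positions where alarm holds: 0, 1.
Check ◇doorOpen at each: 0→ok, 1→ok.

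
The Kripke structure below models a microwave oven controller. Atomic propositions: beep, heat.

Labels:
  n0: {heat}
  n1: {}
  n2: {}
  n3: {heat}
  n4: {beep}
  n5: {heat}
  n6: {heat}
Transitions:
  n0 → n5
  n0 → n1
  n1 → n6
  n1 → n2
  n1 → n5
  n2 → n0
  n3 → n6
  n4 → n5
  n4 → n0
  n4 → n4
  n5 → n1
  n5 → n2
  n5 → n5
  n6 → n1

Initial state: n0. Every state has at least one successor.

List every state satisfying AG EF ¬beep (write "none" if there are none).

States satisfying EF ¬beep: {n0, n1, n2, n3, n4, n5, n6}.
States satisfying AG EF ¬beep: {n0, n1, n2, n3, n4, n5, n6}.

{n0, n1, n2, n3, n4, n5, n6}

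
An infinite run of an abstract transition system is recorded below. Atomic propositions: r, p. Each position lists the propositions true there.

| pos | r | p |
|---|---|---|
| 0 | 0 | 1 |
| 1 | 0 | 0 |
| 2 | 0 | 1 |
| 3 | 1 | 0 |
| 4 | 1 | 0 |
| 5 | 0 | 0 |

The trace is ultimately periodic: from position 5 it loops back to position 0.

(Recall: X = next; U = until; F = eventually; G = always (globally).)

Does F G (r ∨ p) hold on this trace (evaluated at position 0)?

Violated

G (r ∨ p) is false at every position 0..5, so it never becomes true and F G (r ∨ p) fails.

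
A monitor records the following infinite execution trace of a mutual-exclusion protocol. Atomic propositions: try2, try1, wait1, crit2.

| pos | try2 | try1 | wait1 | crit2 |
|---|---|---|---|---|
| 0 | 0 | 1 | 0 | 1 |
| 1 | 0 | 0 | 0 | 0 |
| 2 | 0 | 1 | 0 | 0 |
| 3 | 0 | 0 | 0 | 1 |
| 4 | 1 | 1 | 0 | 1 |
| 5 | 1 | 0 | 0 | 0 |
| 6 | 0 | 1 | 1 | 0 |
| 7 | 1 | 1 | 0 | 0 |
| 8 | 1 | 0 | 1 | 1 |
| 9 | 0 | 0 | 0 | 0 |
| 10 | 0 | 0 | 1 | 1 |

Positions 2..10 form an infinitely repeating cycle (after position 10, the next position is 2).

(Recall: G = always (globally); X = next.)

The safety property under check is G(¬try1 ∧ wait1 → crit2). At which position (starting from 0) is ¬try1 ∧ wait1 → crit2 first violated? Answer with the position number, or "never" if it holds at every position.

never

¬try1 ∧ wait1 → crit2 holds at every position 0..10, and those are all the positions the trace ever visits, so the invariant G(¬try1 ∧ wait1 → crit2) is never violated.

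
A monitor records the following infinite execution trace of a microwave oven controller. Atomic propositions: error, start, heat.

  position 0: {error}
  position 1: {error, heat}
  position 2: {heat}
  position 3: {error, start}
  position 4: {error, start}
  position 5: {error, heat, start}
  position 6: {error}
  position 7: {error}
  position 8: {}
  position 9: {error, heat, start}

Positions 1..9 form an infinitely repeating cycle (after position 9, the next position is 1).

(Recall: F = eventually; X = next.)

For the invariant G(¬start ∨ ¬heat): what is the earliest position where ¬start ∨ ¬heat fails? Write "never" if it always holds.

Check ¬start ∨ ¬heat at each position in order: 0 ✓, 1 ✓, 2 ✓, 3 ✓, 4 ✓.
At position 5 the labels are {error, heat, start}, so ¬start ∨ ¬heat is false there. This is the first violation.

5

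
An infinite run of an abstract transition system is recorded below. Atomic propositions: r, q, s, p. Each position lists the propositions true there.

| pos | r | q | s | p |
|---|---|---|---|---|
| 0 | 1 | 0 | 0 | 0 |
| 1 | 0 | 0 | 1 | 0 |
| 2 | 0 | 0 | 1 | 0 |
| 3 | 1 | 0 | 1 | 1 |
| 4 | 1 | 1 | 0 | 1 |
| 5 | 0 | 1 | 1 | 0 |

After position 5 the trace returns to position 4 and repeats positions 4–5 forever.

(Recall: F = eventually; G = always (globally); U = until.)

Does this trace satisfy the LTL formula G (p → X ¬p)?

Does not hold

p → X ¬p must hold at every position from 0 onward. It fails at position 3, so G (p → X ¬p) is false.
Positions where p holds: 3, 4.
Check X ¬p at each: 3→fails, 4→ok.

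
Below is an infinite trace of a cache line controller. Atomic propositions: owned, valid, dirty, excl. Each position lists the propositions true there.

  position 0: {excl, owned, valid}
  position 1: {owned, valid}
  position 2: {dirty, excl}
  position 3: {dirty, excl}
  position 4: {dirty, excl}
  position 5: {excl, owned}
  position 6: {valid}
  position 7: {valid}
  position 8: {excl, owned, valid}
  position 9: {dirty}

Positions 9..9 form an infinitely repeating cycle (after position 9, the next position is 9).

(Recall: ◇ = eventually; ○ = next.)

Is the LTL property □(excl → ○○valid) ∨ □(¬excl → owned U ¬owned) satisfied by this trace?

Yes

excl → ○○valid must hold at every position from 0 onward. It fails at position 0, so □(excl → ○○valid) is false.
Positions where excl holds: 0, 2, 3, 4, 5, 8.
Check ○○valid at each: 0→fails, 2→fails, 3→fails, 4→ok, 5→ok, 8→fails.
¬excl → owned U ¬owned holds at every position 0..9, and those are all positions ever visited, so □(¬excl → owned U ¬owned) holds.
Positions where ¬excl holds: 1, 6, 7, 9.
Check owned U ¬owned at each: 1→ok, 6→ok, 7→ok, 9→ok.
At position 0: □(excl → ○○valid) is false; □(¬excl → owned U ¬owned) is true; so □(excl → ○○valid) ∨ □(¬excl → owned U ¬owned) is true.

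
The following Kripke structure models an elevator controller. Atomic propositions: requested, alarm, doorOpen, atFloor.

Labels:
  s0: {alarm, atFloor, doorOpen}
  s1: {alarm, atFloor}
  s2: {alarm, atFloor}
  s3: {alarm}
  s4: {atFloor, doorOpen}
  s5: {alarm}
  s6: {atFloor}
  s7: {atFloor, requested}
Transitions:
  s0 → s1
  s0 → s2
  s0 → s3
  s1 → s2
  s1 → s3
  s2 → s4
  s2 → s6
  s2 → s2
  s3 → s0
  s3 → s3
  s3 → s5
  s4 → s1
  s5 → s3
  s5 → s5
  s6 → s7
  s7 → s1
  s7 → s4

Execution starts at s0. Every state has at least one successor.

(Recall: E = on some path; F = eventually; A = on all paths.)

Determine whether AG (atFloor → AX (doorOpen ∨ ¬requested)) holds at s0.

Violated

States satisfying atFloor → AX (doorOpen ∨ ¬requested): {s0, s1, s2, s3, s4, s5, s7}.
States satisfying AG (atFloor → AX (doorOpen ∨ ¬requested)): ∅.
s6 is reachable from s0 and violates atFloor → AX (doorOpen ∨ ¬requested), so AG fails at s0.
s0 ∉ Sat(AG (atFloor → AX (doorOpen ∨ ¬requested))).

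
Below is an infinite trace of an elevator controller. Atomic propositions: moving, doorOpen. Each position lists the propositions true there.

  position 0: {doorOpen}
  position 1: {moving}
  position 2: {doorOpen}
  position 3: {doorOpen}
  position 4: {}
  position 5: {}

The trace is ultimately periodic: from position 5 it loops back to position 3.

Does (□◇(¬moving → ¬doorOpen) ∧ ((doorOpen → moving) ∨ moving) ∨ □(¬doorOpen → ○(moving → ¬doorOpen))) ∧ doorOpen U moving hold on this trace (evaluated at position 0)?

Satisfied

Walking from position 0: moving first holds at position 1, and doorOpen holds at every earlier position along the way, so doorOpen U moving holds.
At position 0: □◇(¬moving → ¬doorOpen) ∧ ((doorOpen → moving) ∨ moving) ∨ □(¬doorOpen → ○(moving → ¬doorOpen)) is true; doorOpen U moving is true; so (□◇(¬moving → ¬doorOpen) ∧ ((doorOpen → moving) ∨ moving) ∨ □(¬doorOpen → ○(moving → ¬doorOpen))) ∧ doorOpen U moving is true.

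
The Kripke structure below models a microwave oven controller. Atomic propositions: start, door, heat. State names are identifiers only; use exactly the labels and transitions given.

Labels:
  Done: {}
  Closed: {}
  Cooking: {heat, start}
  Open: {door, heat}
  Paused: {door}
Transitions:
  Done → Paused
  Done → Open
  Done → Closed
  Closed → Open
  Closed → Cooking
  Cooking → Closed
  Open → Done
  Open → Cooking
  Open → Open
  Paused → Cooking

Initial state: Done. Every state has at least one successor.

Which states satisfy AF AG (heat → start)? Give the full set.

none

States satisfying AG (heat → start): ∅.
States satisfying AF AG (heat → start): ∅.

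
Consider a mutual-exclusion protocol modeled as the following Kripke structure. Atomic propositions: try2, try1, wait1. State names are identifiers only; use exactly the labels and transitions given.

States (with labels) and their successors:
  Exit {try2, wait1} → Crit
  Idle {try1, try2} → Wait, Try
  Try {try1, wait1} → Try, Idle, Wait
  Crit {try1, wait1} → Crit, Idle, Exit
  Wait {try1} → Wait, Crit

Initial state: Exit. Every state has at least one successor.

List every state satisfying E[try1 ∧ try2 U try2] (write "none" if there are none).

{Exit, Idle}

States satisfying try1 ∧ try2: {Idle}.
States satisfying try2: {Exit, Idle}.
States satisfying E[try1 ∧ try2 U try2]: {Exit, Idle}.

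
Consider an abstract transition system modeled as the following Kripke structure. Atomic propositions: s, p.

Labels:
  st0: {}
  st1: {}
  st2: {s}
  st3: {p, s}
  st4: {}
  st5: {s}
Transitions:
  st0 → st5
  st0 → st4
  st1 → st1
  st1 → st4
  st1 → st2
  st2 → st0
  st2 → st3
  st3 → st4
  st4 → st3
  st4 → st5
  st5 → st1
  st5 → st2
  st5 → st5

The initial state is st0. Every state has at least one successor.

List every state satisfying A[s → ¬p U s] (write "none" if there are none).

States satisfying s → ¬p: {st0, st1, st2, st4, st5}.
States satisfying s: {st2, st3, st5}.
States satisfying A[s → ¬p U s]: {st0, st2, st3, st4, st5}.

{st0, st2, st3, st4, st5}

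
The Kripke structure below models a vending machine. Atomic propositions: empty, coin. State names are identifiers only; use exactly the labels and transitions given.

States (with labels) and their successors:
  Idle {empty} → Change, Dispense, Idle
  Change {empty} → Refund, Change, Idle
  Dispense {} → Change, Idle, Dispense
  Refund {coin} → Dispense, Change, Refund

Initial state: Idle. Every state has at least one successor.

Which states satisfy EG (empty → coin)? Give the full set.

{Dispense, Refund}

States satisfying empty → coin: {Dispense, Refund}.
States satisfying EG (empty → coin): {Dispense, Refund}.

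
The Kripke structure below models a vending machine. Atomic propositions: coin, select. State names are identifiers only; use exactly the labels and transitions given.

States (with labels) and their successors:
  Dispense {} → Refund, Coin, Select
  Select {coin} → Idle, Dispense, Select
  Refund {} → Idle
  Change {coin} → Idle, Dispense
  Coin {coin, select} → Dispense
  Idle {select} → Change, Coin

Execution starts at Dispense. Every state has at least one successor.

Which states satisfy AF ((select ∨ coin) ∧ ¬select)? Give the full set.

{Select, Change}

States satisfying (select ∨ coin) ∧ ¬select: {Select, Change}.
States satisfying AF ((select ∨ coin) ∧ ¬select): {Select, Change}.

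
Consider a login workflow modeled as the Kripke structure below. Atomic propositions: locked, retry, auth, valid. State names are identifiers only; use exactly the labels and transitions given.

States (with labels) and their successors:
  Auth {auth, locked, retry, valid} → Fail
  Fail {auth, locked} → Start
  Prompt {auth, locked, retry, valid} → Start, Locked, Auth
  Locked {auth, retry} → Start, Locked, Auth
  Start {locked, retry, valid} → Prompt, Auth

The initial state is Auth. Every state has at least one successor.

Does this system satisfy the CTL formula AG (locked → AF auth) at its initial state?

Yes

States satisfying locked → AF auth: {Auth, Fail, Prompt, Locked, Start}.
States satisfying AG (locked → AF auth): {Auth, Fail, Prompt, Locked, Start}.
Every state reachable from Auth satisfies locked → AF auth.
Auth ∈ Sat(AG (locked → AF auth)).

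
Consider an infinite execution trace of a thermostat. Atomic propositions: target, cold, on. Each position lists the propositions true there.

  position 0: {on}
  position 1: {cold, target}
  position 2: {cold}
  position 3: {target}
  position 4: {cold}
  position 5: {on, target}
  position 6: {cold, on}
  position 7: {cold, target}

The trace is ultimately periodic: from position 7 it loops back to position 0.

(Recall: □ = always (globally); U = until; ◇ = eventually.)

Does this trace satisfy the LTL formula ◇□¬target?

□¬target is false at every position 0..7, so it never becomes true and ◇□¬target fails.

No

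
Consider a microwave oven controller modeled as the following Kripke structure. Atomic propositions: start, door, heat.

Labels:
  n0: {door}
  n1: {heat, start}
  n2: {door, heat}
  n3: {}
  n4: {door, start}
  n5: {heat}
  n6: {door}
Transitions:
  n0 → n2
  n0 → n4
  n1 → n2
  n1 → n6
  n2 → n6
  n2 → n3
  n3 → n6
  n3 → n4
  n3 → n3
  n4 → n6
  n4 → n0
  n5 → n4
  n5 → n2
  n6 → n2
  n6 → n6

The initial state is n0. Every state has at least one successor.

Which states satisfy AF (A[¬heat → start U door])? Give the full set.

States satisfying A[¬heat → start U door]: {n0, n1, n2, n4, n5, n6}.
States satisfying AF (A[¬heat → start U door]): {n0, n1, n2, n4, n5, n6}.

{n0, n1, n2, n4, n5, n6}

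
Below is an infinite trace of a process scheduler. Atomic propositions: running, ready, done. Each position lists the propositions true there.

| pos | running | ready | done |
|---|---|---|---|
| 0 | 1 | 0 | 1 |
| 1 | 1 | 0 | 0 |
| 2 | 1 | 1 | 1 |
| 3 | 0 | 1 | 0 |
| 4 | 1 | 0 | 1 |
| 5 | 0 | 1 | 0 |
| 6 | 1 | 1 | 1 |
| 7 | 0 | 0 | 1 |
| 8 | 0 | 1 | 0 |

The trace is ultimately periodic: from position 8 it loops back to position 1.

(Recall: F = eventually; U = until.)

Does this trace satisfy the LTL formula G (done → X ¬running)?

Does not hold

done → X ¬running must hold at every position from 0 onward. It fails at position 0, so G (done → X ¬running) is false.
Positions where done holds: 0, 2, 4, 6, 7.
Check X ¬running at each: 0→fails, 2→ok, 4→ok, 6→ok, 7→ok.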